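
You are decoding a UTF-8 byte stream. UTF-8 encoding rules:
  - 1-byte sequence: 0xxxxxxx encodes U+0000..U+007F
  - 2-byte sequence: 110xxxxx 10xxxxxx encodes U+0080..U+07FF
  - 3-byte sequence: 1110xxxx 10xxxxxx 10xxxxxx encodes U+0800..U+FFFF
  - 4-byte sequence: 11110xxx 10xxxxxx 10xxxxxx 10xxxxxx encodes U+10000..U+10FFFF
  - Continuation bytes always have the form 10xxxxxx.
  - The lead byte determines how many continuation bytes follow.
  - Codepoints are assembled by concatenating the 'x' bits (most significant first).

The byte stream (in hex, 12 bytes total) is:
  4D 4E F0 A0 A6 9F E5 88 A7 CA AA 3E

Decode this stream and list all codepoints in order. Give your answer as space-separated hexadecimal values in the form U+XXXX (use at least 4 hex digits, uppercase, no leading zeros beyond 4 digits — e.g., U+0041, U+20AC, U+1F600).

Answer: U+004D U+004E U+2099F U+5227 U+02AA U+003E

Derivation:
Byte[0]=4D: 1-byte ASCII. cp=U+004D
Byte[1]=4E: 1-byte ASCII. cp=U+004E
Byte[2]=F0: 4-byte lead, need 3 cont bytes. acc=0x0
Byte[3]=A0: continuation. acc=(acc<<6)|0x20=0x20
Byte[4]=A6: continuation. acc=(acc<<6)|0x26=0x826
Byte[5]=9F: continuation. acc=(acc<<6)|0x1F=0x2099F
Completed: cp=U+2099F (starts at byte 2)
Byte[6]=E5: 3-byte lead, need 2 cont bytes. acc=0x5
Byte[7]=88: continuation. acc=(acc<<6)|0x08=0x148
Byte[8]=A7: continuation. acc=(acc<<6)|0x27=0x5227
Completed: cp=U+5227 (starts at byte 6)
Byte[9]=CA: 2-byte lead, need 1 cont bytes. acc=0xA
Byte[10]=AA: continuation. acc=(acc<<6)|0x2A=0x2AA
Completed: cp=U+02AA (starts at byte 9)
Byte[11]=3E: 1-byte ASCII. cp=U+003E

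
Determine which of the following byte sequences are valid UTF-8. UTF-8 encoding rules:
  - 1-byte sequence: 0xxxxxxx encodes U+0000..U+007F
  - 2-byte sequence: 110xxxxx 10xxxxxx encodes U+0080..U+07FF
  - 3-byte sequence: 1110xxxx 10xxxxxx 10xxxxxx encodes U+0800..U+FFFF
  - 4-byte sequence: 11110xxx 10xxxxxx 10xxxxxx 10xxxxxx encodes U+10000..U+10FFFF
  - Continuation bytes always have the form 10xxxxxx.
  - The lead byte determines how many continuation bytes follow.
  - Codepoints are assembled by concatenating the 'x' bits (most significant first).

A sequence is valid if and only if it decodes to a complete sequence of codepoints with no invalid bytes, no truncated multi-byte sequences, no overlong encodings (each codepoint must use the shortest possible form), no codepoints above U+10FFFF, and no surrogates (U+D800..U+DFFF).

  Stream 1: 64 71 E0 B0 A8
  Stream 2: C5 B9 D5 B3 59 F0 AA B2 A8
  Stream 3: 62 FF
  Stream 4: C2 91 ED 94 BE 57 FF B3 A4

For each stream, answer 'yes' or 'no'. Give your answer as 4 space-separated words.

Stream 1: decodes cleanly. VALID
Stream 2: decodes cleanly. VALID
Stream 3: error at byte offset 1. INVALID
Stream 4: error at byte offset 6. INVALID

Answer: yes yes no no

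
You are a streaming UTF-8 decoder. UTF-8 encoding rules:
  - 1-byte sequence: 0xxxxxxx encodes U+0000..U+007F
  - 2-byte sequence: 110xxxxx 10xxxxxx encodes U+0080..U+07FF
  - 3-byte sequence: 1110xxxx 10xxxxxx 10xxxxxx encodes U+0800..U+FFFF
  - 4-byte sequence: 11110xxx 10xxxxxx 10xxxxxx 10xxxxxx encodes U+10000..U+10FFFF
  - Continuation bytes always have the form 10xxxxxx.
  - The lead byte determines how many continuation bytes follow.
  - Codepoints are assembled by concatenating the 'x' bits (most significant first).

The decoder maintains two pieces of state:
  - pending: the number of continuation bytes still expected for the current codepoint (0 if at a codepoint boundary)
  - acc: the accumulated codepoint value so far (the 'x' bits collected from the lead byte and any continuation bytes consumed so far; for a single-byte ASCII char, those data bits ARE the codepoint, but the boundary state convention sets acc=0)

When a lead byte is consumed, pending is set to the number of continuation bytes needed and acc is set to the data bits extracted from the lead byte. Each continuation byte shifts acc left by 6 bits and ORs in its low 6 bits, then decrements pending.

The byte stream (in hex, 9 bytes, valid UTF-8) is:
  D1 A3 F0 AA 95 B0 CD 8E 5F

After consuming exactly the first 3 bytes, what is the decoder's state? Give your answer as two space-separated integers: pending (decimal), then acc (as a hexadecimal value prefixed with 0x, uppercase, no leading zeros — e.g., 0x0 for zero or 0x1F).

Answer: 3 0x0

Derivation:
Byte[0]=D1: 2-byte lead. pending=1, acc=0x11
Byte[1]=A3: continuation. acc=(acc<<6)|0x23=0x463, pending=0
Byte[2]=F0: 4-byte lead. pending=3, acc=0x0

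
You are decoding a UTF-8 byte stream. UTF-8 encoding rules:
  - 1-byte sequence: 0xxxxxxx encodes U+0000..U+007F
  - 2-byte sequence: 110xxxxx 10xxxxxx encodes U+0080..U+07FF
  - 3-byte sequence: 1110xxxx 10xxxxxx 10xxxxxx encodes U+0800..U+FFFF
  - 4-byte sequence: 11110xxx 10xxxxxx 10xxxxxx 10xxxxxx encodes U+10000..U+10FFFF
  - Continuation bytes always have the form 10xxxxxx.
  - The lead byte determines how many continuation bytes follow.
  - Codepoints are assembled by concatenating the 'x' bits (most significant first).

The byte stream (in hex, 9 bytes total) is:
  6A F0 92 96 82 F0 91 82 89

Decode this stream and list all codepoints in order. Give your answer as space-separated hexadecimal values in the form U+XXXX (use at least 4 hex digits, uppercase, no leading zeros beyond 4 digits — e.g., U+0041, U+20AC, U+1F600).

Byte[0]=6A: 1-byte ASCII. cp=U+006A
Byte[1]=F0: 4-byte lead, need 3 cont bytes. acc=0x0
Byte[2]=92: continuation. acc=(acc<<6)|0x12=0x12
Byte[3]=96: continuation. acc=(acc<<6)|0x16=0x496
Byte[4]=82: continuation. acc=(acc<<6)|0x02=0x12582
Completed: cp=U+12582 (starts at byte 1)
Byte[5]=F0: 4-byte lead, need 3 cont bytes. acc=0x0
Byte[6]=91: continuation. acc=(acc<<6)|0x11=0x11
Byte[7]=82: continuation. acc=(acc<<6)|0x02=0x442
Byte[8]=89: continuation. acc=(acc<<6)|0x09=0x11089
Completed: cp=U+11089 (starts at byte 5)

Answer: U+006A U+12582 U+11089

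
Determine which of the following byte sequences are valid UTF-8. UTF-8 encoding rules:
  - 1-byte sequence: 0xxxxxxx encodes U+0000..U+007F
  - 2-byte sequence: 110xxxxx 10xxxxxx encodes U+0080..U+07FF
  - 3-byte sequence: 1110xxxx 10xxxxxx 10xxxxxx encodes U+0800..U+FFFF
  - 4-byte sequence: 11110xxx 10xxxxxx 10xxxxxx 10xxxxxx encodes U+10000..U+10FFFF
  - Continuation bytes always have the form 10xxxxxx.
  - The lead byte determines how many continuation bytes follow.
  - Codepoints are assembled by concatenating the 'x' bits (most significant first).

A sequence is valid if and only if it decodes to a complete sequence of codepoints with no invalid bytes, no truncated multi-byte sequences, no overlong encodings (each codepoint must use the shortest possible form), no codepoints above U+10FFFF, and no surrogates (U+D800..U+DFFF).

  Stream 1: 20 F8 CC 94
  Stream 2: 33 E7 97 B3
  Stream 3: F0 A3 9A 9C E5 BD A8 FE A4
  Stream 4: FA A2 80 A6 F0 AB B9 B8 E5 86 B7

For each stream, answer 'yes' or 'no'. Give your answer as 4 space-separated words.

Stream 1: error at byte offset 1. INVALID
Stream 2: decodes cleanly. VALID
Stream 3: error at byte offset 7. INVALID
Stream 4: error at byte offset 0. INVALID

Answer: no yes no no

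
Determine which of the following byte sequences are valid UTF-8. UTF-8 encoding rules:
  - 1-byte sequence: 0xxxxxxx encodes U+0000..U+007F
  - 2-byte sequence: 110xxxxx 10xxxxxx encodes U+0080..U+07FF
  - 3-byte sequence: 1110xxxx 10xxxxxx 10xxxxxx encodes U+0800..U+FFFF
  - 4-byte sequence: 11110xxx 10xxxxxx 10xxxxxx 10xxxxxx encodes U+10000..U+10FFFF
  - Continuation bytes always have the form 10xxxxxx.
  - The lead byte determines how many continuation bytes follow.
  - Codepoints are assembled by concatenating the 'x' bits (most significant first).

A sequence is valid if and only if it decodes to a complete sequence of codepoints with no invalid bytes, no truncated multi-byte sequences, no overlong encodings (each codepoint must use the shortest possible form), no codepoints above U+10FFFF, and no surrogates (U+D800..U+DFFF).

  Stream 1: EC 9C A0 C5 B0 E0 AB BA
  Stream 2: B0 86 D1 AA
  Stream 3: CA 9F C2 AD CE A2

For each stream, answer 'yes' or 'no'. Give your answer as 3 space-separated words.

Answer: yes no yes

Derivation:
Stream 1: decodes cleanly. VALID
Stream 2: error at byte offset 0. INVALID
Stream 3: decodes cleanly. VALID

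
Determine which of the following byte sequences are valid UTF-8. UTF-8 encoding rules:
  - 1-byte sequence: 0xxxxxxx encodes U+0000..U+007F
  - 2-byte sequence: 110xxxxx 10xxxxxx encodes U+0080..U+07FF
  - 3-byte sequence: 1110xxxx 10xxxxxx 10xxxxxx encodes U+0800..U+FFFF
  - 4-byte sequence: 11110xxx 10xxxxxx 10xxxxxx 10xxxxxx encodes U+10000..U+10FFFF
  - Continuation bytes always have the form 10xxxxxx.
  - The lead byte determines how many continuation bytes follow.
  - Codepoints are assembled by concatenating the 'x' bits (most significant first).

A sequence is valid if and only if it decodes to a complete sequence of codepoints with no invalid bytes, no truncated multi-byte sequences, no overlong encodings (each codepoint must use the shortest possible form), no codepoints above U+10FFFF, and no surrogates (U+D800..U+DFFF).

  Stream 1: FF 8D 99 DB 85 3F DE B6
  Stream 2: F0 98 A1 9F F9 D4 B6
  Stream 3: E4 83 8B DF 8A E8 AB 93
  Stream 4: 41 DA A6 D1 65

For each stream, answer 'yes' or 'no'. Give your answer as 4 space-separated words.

Answer: no no yes no

Derivation:
Stream 1: error at byte offset 0. INVALID
Stream 2: error at byte offset 4. INVALID
Stream 3: decodes cleanly. VALID
Stream 4: error at byte offset 4. INVALID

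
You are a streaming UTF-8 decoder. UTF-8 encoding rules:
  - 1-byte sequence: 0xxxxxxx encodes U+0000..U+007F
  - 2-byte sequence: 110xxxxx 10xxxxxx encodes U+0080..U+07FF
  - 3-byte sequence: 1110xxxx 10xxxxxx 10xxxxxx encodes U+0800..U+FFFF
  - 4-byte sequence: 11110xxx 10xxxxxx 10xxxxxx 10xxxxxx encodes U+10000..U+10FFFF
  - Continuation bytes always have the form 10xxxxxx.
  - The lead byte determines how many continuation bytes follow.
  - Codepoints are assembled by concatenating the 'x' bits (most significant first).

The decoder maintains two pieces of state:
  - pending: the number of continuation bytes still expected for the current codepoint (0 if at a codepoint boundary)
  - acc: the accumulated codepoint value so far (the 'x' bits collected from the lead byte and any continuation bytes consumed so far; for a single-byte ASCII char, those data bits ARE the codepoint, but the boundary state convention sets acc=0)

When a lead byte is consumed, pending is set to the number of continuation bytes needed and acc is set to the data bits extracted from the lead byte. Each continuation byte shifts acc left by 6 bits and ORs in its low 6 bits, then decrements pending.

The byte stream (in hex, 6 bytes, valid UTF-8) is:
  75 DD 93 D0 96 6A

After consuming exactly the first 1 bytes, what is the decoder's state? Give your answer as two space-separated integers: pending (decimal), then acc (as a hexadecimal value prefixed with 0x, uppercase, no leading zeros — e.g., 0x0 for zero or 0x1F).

Answer: 0 0x0

Derivation:
Byte[0]=75: 1-byte. pending=0, acc=0x0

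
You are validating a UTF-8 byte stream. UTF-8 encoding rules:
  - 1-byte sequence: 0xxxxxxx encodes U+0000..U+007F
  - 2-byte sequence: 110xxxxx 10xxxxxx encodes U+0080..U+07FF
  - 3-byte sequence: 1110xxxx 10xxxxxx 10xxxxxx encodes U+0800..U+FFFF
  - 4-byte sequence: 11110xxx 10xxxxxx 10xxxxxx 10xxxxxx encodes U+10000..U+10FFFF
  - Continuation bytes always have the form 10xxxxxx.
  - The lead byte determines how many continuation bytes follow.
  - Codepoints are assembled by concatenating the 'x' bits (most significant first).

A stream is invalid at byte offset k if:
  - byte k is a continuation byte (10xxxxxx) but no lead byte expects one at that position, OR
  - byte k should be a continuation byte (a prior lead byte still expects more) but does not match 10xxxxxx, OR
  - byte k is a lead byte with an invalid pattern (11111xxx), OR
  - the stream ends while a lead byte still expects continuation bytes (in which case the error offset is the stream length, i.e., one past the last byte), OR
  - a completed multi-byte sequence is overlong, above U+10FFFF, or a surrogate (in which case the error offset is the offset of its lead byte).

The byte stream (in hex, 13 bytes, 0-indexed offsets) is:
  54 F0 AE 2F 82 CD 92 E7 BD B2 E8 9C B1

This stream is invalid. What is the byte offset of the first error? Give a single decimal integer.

Answer: 3

Derivation:
Byte[0]=54: 1-byte ASCII. cp=U+0054
Byte[1]=F0: 4-byte lead, need 3 cont bytes. acc=0x0
Byte[2]=AE: continuation. acc=(acc<<6)|0x2E=0x2E
Byte[3]=2F: expected 10xxxxxx continuation. INVALID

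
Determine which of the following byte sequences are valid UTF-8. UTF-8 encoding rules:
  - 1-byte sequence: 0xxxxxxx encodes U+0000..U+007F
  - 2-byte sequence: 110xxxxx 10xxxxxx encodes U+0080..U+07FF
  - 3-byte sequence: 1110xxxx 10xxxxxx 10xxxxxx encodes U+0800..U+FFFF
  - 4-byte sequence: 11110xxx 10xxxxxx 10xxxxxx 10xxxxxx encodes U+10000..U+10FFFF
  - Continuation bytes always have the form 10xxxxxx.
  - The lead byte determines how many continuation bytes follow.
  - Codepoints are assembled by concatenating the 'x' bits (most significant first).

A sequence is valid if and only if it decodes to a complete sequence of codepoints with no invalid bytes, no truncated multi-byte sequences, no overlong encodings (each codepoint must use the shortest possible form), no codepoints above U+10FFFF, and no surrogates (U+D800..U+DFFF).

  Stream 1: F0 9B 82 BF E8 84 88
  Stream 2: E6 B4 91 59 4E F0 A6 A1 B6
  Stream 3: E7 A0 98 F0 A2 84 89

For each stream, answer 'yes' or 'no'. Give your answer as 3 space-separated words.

Stream 1: decodes cleanly. VALID
Stream 2: decodes cleanly. VALID
Stream 3: decodes cleanly. VALID

Answer: yes yes yes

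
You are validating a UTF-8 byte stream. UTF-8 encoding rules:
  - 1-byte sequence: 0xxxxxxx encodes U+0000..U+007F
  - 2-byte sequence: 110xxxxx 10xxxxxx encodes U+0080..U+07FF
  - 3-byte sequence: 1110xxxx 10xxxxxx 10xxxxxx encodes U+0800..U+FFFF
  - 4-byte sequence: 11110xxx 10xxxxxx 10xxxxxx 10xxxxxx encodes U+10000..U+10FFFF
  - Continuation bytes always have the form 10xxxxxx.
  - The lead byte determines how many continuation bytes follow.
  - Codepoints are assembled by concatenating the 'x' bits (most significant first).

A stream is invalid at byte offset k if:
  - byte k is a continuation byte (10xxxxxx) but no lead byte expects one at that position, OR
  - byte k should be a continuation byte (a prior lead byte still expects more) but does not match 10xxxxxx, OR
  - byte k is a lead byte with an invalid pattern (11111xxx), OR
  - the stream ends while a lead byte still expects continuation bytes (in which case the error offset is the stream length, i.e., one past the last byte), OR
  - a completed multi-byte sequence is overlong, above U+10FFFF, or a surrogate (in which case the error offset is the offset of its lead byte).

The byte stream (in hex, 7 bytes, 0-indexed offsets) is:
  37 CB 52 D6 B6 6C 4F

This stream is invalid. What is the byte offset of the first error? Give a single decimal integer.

Byte[0]=37: 1-byte ASCII. cp=U+0037
Byte[1]=CB: 2-byte lead, need 1 cont bytes. acc=0xB
Byte[2]=52: expected 10xxxxxx continuation. INVALID

Answer: 2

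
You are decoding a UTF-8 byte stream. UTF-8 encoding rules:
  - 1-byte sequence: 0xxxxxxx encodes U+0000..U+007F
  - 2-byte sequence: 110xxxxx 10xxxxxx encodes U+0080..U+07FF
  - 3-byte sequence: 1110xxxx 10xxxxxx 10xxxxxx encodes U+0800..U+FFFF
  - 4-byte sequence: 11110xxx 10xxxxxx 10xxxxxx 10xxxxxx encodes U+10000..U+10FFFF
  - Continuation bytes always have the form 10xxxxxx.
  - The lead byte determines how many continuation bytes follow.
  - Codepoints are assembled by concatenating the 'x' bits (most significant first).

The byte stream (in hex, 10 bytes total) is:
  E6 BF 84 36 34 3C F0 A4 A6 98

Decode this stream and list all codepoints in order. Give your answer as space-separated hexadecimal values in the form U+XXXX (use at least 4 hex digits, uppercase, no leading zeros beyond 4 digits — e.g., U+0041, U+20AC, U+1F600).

Byte[0]=E6: 3-byte lead, need 2 cont bytes. acc=0x6
Byte[1]=BF: continuation. acc=(acc<<6)|0x3F=0x1BF
Byte[2]=84: continuation. acc=(acc<<6)|0x04=0x6FC4
Completed: cp=U+6FC4 (starts at byte 0)
Byte[3]=36: 1-byte ASCII. cp=U+0036
Byte[4]=34: 1-byte ASCII. cp=U+0034
Byte[5]=3C: 1-byte ASCII. cp=U+003C
Byte[6]=F0: 4-byte lead, need 3 cont bytes. acc=0x0
Byte[7]=A4: continuation. acc=(acc<<6)|0x24=0x24
Byte[8]=A6: continuation. acc=(acc<<6)|0x26=0x926
Byte[9]=98: continuation. acc=(acc<<6)|0x18=0x24998
Completed: cp=U+24998 (starts at byte 6)

Answer: U+6FC4 U+0036 U+0034 U+003C U+24998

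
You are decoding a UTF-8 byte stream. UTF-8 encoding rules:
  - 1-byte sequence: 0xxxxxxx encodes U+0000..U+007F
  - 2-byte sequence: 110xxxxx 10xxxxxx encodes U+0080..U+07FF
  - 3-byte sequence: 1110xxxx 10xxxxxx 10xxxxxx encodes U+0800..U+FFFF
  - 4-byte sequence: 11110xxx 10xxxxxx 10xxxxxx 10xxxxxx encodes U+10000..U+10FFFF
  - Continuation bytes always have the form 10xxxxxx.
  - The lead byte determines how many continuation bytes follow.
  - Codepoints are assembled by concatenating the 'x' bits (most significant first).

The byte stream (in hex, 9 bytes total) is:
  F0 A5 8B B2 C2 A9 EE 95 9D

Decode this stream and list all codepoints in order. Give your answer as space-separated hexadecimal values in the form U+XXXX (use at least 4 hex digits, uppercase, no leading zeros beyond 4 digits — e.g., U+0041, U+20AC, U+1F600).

Answer: U+252F2 U+00A9 U+E55D

Derivation:
Byte[0]=F0: 4-byte lead, need 3 cont bytes. acc=0x0
Byte[1]=A5: continuation. acc=(acc<<6)|0x25=0x25
Byte[2]=8B: continuation. acc=(acc<<6)|0x0B=0x94B
Byte[3]=B2: continuation. acc=(acc<<6)|0x32=0x252F2
Completed: cp=U+252F2 (starts at byte 0)
Byte[4]=C2: 2-byte lead, need 1 cont bytes. acc=0x2
Byte[5]=A9: continuation. acc=(acc<<6)|0x29=0xA9
Completed: cp=U+00A9 (starts at byte 4)
Byte[6]=EE: 3-byte lead, need 2 cont bytes. acc=0xE
Byte[7]=95: continuation. acc=(acc<<6)|0x15=0x395
Byte[8]=9D: continuation. acc=(acc<<6)|0x1D=0xE55D
Completed: cp=U+E55D (starts at byte 6)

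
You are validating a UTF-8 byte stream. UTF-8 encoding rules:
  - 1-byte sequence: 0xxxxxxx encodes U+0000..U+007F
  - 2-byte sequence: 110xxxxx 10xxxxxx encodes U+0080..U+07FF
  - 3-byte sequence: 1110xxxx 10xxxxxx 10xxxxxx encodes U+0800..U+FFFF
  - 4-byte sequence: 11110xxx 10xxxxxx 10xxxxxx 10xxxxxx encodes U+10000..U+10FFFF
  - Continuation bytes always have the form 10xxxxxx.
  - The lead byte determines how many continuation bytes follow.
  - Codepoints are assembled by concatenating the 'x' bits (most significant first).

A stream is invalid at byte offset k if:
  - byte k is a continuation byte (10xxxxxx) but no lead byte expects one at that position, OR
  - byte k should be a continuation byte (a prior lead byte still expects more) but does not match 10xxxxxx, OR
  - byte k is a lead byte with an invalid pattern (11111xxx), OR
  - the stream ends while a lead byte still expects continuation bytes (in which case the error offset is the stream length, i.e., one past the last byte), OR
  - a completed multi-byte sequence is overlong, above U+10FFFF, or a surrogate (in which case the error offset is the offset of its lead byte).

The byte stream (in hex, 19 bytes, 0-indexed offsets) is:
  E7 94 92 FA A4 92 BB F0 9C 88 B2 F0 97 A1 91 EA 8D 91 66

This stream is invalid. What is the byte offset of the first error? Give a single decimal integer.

Byte[0]=E7: 3-byte lead, need 2 cont bytes. acc=0x7
Byte[1]=94: continuation. acc=(acc<<6)|0x14=0x1D4
Byte[2]=92: continuation. acc=(acc<<6)|0x12=0x7512
Completed: cp=U+7512 (starts at byte 0)
Byte[3]=FA: INVALID lead byte (not 0xxx/110x/1110/11110)

Answer: 3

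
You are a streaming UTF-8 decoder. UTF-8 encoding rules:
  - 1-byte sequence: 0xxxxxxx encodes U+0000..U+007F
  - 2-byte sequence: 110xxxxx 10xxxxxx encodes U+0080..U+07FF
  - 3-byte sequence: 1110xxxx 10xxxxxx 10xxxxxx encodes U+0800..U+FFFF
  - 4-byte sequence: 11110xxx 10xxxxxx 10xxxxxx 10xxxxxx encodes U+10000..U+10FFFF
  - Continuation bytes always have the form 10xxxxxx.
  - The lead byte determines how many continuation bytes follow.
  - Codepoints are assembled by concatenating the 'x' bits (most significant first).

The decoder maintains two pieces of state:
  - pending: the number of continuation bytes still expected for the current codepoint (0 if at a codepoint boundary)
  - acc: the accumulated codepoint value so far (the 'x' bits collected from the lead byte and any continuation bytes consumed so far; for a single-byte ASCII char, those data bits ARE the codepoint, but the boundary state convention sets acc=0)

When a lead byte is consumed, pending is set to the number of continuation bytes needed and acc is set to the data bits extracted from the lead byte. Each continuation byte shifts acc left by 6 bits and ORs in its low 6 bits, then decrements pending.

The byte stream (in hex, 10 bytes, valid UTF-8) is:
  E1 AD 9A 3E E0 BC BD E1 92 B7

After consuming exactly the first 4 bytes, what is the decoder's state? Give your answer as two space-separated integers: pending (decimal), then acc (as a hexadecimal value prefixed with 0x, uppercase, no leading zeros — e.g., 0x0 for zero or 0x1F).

Byte[0]=E1: 3-byte lead. pending=2, acc=0x1
Byte[1]=AD: continuation. acc=(acc<<6)|0x2D=0x6D, pending=1
Byte[2]=9A: continuation. acc=(acc<<6)|0x1A=0x1B5A, pending=0
Byte[3]=3E: 1-byte. pending=0, acc=0x0

Answer: 0 0x0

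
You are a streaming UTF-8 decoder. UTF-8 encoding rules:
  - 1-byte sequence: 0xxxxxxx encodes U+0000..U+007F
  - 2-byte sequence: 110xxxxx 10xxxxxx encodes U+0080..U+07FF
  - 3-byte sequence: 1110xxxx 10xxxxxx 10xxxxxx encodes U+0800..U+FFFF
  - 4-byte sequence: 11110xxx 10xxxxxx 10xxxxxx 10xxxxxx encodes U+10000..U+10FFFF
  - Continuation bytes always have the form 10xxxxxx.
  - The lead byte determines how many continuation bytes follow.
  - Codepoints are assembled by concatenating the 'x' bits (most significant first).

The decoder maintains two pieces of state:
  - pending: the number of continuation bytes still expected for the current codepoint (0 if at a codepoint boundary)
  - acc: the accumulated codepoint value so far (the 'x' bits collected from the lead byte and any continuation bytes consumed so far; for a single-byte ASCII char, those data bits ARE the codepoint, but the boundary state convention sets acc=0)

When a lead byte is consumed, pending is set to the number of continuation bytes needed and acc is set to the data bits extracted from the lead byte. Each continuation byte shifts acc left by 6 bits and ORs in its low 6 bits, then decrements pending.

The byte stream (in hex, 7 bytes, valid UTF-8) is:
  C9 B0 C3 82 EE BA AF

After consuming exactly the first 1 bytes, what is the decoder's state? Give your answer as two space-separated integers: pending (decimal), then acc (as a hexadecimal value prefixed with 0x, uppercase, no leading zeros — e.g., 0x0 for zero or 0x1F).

Byte[0]=C9: 2-byte lead. pending=1, acc=0x9

Answer: 1 0x9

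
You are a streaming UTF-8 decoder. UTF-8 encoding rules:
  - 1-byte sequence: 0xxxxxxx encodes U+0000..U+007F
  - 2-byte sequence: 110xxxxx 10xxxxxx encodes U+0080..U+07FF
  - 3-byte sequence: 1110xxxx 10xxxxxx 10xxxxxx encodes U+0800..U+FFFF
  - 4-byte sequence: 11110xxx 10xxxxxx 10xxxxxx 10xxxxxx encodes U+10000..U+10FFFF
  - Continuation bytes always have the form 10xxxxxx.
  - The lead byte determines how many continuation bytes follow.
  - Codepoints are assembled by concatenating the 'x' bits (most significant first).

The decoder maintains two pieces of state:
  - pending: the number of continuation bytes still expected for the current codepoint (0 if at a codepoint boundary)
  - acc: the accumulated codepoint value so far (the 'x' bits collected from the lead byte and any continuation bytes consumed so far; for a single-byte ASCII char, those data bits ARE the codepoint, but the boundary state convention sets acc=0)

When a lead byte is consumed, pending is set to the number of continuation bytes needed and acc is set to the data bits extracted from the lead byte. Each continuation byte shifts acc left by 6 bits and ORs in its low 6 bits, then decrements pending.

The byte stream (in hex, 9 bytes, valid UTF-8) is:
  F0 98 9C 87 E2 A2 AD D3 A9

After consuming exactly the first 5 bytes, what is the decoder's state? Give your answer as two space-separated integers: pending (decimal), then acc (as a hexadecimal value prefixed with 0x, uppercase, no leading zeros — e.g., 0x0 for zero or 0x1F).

Answer: 2 0x2

Derivation:
Byte[0]=F0: 4-byte lead. pending=3, acc=0x0
Byte[1]=98: continuation. acc=(acc<<6)|0x18=0x18, pending=2
Byte[2]=9C: continuation. acc=(acc<<6)|0x1C=0x61C, pending=1
Byte[3]=87: continuation. acc=(acc<<6)|0x07=0x18707, pending=0
Byte[4]=E2: 3-byte lead. pending=2, acc=0x2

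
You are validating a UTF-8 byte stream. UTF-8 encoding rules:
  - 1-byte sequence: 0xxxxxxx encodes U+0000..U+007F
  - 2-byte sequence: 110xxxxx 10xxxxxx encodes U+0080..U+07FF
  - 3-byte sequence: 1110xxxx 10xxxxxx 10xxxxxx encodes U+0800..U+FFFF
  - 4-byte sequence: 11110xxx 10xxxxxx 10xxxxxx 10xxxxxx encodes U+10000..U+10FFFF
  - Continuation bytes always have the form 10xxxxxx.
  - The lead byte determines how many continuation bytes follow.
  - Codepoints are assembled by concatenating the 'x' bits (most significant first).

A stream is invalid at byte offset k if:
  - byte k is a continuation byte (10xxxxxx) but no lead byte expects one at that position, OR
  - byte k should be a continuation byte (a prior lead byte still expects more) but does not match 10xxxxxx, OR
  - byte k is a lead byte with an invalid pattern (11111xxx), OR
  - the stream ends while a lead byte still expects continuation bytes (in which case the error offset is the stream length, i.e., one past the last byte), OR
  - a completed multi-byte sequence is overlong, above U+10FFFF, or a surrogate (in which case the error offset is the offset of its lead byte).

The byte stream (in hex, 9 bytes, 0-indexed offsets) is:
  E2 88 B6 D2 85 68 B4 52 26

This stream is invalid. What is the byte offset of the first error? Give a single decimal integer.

Byte[0]=E2: 3-byte lead, need 2 cont bytes. acc=0x2
Byte[1]=88: continuation. acc=(acc<<6)|0x08=0x88
Byte[2]=B6: continuation. acc=(acc<<6)|0x36=0x2236
Completed: cp=U+2236 (starts at byte 0)
Byte[3]=D2: 2-byte lead, need 1 cont bytes. acc=0x12
Byte[4]=85: continuation. acc=(acc<<6)|0x05=0x485
Completed: cp=U+0485 (starts at byte 3)
Byte[5]=68: 1-byte ASCII. cp=U+0068
Byte[6]=B4: INVALID lead byte (not 0xxx/110x/1110/11110)

Answer: 6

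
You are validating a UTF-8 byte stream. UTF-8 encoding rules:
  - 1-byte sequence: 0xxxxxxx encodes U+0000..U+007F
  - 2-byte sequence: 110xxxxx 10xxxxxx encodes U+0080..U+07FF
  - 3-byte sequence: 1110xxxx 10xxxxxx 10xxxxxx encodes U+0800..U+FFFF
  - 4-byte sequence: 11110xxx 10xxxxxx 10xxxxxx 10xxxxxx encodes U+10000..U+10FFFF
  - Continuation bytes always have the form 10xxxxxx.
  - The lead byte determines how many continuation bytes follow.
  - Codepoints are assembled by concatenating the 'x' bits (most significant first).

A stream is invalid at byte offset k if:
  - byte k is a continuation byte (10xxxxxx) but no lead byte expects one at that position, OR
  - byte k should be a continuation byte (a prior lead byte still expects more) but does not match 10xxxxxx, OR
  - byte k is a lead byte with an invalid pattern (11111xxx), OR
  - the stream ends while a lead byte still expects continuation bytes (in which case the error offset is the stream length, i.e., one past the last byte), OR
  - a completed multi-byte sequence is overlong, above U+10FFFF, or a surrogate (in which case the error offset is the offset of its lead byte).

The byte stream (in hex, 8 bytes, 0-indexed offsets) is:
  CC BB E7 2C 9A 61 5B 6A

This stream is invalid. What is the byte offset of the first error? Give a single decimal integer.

Answer: 3

Derivation:
Byte[0]=CC: 2-byte lead, need 1 cont bytes. acc=0xC
Byte[1]=BB: continuation. acc=(acc<<6)|0x3B=0x33B
Completed: cp=U+033B (starts at byte 0)
Byte[2]=E7: 3-byte lead, need 2 cont bytes. acc=0x7
Byte[3]=2C: expected 10xxxxxx continuation. INVALID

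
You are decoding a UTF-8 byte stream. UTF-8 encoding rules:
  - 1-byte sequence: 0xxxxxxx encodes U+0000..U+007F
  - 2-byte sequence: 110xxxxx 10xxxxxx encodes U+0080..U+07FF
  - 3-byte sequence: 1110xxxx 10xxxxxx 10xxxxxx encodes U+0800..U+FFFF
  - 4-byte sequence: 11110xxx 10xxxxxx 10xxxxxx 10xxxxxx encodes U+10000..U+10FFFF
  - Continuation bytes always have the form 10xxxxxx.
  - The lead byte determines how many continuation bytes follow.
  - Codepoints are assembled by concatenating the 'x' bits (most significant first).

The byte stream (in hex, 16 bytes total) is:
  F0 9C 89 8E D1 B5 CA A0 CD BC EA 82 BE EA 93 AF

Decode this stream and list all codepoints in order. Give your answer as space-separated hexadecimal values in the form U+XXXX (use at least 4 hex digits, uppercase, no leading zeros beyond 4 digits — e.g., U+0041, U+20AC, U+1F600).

Answer: U+1C24E U+0475 U+02A0 U+037C U+A0BE U+A4EF

Derivation:
Byte[0]=F0: 4-byte lead, need 3 cont bytes. acc=0x0
Byte[1]=9C: continuation. acc=(acc<<6)|0x1C=0x1C
Byte[2]=89: continuation. acc=(acc<<6)|0x09=0x709
Byte[3]=8E: continuation. acc=(acc<<6)|0x0E=0x1C24E
Completed: cp=U+1C24E (starts at byte 0)
Byte[4]=D1: 2-byte lead, need 1 cont bytes. acc=0x11
Byte[5]=B5: continuation. acc=(acc<<6)|0x35=0x475
Completed: cp=U+0475 (starts at byte 4)
Byte[6]=CA: 2-byte lead, need 1 cont bytes. acc=0xA
Byte[7]=A0: continuation. acc=(acc<<6)|0x20=0x2A0
Completed: cp=U+02A0 (starts at byte 6)
Byte[8]=CD: 2-byte lead, need 1 cont bytes. acc=0xD
Byte[9]=BC: continuation. acc=(acc<<6)|0x3C=0x37C
Completed: cp=U+037C (starts at byte 8)
Byte[10]=EA: 3-byte lead, need 2 cont bytes. acc=0xA
Byte[11]=82: continuation. acc=(acc<<6)|0x02=0x282
Byte[12]=BE: continuation. acc=(acc<<6)|0x3E=0xA0BE
Completed: cp=U+A0BE (starts at byte 10)
Byte[13]=EA: 3-byte lead, need 2 cont bytes. acc=0xA
Byte[14]=93: continuation. acc=(acc<<6)|0x13=0x293
Byte[15]=AF: continuation. acc=(acc<<6)|0x2F=0xA4EF
Completed: cp=U+A4EF (starts at byte 13)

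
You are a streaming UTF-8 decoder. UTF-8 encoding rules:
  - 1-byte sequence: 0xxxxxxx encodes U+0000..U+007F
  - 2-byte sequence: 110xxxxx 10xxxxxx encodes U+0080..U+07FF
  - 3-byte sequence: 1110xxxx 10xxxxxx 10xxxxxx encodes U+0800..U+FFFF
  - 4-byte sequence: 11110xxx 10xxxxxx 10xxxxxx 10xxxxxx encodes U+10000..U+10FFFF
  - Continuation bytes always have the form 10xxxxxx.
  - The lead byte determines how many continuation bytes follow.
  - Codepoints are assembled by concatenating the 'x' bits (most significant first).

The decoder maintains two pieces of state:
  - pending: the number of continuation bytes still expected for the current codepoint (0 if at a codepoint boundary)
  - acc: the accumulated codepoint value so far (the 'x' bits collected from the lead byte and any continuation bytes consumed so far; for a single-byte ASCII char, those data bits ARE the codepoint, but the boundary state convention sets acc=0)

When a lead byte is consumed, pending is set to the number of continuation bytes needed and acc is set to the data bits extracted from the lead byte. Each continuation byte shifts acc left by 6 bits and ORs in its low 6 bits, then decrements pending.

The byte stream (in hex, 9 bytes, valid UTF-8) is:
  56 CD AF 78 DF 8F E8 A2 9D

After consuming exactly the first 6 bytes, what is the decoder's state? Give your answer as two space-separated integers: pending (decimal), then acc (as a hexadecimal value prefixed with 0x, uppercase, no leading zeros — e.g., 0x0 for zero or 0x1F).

Byte[0]=56: 1-byte. pending=0, acc=0x0
Byte[1]=CD: 2-byte lead. pending=1, acc=0xD
Byte[2]=AF: continuation. acc=(acc<<6)|0x2F=0x36F, pending=0
Byte[3]=78: 1-byte. pending=0, acc=0x0
Byte[4]=DF: 2-byte lead. pending=1, acc=0x1F
Byte[5]=8F: continuation. acc=(acc<<6)|0x0F=0x7CF, pending=0

Answer: 0 0x7CF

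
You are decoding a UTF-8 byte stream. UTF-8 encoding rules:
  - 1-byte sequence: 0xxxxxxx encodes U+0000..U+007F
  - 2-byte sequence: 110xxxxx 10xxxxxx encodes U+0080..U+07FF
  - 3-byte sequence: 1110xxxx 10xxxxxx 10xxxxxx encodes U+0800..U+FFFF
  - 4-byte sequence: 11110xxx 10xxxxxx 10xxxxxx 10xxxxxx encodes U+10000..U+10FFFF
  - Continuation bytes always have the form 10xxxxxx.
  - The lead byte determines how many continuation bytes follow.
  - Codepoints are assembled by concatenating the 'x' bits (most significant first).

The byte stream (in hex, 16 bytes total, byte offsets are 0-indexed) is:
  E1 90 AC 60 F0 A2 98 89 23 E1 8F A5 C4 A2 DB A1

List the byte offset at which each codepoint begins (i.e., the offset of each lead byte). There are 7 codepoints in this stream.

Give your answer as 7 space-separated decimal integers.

Answer: 0 3 4 8 9 12 14

Derivation:
Byte[0]=E1: 3-byte lead, need 2 cont bytes. acc=0x1
Byte[1]=90: continuation. acc=(acc<<6)|0x10=0x50
Byte[2]=AC: continuation. acc=(acc<<6)|0x2C=0x142C
Completed: cp=U+142C (starts at byte 0)
Byte[3]=60: 1-byte ASCII. cp=U+0060
Byte[4]=F0: 4-byte lead, need 3 cont bytes. acc=0x0
Byte[5]=A2: continuation. acc=(acc<<6)|0x22=0x22
Byte[6]=98: continuation. acc=(acc<<6)|0x18=0x898
Byte[7]=89: continuation. acc=(acc<<6)|0x09=0x22609
Completed: cp=U+22609 (starts at byte 4)
Byte[8]=23: 1-byte ASCII. cp=U+0023
Byte[9]=E1: 3-byte lead, need 2 cont bytes. acc=0x1
Byte[10]=8F: continuation. acc=(acc<<6)|0x0F=0x4F
Byte[11]=A5: continuation. acc=(acc<<6)|0x25=0x13E5
Completed: cp=U+13E5 (starts at byte 9)
Byte[12]=C4: 2-byte lead, need 1 cont bytes. acc=0x4
Byte[13]=A2: continuation. acc=(acc<<6)|0x22=0x122
Completed: cp=U+0122 (starts at byte 12)
Byte[14]=DB: 2-byte lead, need 1 cont bytes. acc=0x1B
Byte[15]=A1: continuation. acc=(acc<<6)|0x21=0x6E1
Completed: cp=U+06E1 (starts at byte 14)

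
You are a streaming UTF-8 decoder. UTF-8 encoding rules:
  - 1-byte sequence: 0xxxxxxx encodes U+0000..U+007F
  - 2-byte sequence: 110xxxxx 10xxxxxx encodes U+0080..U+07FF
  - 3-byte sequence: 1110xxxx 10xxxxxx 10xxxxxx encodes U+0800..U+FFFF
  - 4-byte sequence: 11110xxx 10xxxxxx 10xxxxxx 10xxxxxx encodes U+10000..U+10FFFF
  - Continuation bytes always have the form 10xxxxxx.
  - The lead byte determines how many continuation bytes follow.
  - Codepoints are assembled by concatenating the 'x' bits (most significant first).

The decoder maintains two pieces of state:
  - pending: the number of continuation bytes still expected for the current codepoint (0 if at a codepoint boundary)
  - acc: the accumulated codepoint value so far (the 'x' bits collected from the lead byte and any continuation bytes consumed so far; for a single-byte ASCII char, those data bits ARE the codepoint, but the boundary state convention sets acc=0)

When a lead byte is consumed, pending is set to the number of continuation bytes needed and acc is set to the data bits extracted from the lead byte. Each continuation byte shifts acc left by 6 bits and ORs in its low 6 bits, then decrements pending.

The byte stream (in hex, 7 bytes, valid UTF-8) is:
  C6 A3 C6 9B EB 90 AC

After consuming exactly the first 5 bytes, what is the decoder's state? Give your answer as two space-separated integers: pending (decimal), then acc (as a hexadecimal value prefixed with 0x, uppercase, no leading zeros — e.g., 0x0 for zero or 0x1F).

Answer: 2 0xB

Derivation:
Byte[0]=C6: 2-byte lead. pending=1, acc=0x6
Byte[1]=A3: continuation. acc=(acc<<6)|0x23=0x1A3, pending=0
Byte[2]=C6: 2-byte lead. pending=1, acc=0x6
Byte[3]=9B: continuation. acc=(acc<<6)|0x1B=0x19B, pending=0
Byte[4]=EB: 3-byte lead. pending=2, acc=0xB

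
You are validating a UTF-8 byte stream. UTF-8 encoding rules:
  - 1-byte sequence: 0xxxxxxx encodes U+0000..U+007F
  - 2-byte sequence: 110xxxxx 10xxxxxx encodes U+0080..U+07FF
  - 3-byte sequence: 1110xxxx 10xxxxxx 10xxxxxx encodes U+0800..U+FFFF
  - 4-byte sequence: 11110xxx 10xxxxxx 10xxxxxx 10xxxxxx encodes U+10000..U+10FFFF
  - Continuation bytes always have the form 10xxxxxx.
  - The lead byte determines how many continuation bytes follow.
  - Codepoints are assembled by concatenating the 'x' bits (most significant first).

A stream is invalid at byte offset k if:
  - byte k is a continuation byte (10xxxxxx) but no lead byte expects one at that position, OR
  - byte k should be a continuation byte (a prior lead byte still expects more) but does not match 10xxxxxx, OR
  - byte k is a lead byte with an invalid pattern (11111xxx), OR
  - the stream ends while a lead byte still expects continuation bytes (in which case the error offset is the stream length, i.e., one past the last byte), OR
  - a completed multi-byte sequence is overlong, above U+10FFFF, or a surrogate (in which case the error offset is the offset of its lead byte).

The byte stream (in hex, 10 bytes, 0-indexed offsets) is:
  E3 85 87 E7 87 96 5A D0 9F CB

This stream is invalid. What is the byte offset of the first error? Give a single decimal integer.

Answer: 10

Derivation:
Byte[0]=E3: 3-byte lead, need 2 cont bytes. acc=0x3
Byte[1]=85: continuation. acc=(acc<<6)|0x05=0xC5
Byte[2]=87: continuation. acc=(acc<<6)|0x07=0x3147
Completed: cp=U+3147 (starts at byte 0)
Byte[3]=E7: 3-byte lead, need 2 cont bytes. acc=0x7
Byte[4]=87: continuation. acc=(acc<<6)|0x07=0x1C7
Byte[5]=96: continuation. acc=(acc<<6)|0x16=0x71D6
Completed: cp=U+71D6 (starts at byte 3)
Byte[6]=5A: 1-byte ASCII. cp=U+005A
Byte[7]=D0: 2-byte lead, need 1 cont bytes. acc=0x10
Byte[8]=9F: continuation. acc=(acc<<6)|0x1F=0x41F
Completed: cp=U+041F (starts at byte 7)
Byte[9]=CB: 2-byte lead, need 1 cont bytes. acc=0xB
Byte[10]: stream ended, expected continuation. INVALID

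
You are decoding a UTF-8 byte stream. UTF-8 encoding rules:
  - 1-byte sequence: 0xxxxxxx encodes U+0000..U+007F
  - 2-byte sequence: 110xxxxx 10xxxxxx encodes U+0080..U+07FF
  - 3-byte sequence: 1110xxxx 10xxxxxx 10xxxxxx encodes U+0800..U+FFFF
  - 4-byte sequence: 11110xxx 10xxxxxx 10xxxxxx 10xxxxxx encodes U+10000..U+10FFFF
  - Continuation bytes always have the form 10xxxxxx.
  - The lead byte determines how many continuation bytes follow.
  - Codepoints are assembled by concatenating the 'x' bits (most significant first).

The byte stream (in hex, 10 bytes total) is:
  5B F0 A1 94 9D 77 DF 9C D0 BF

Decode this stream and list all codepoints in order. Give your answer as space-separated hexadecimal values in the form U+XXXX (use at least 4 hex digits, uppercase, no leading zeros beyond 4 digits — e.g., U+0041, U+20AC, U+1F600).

Byte[0]=5B: 1-byte ASCII. cp=U+005B
Byte[1]=F0: 4-byte lead, need 3 cont bytes. acc=0x0
Byte[2]=A1: continuation. acc=(acc<<6)|0x21=0x21
Byte[3]=94: continuation. acc=(acc<<6)|0x14=0x854
Byte[4]=9D: continuation. acc=(acc<<6)|0x1D=0x2151D
Completed: cp=U+2151D (starts at byte 1)
Byte[5]=77: 1-byte ASCII. cp=U+0077
Byte[6]=DF: 2-byte lead, need 1 cont bytes. acc=0x1F
Byte[7]=9C: continuation. acc=(acc<<6)|0x1C=0x7DC
Completed: cp=U+07DC (starts at byte 6)
Byte[8]=D0: 2-byte lead, need 1 cont bytes. acc=0x10
Byte[9]=BF: continuation. acc=(acc<<6)|0x3F=0x43F
Completed: cp=U+043F (starts at byte 8)

Answer: U+005B U+2151D U+0077 U+07DC U+043F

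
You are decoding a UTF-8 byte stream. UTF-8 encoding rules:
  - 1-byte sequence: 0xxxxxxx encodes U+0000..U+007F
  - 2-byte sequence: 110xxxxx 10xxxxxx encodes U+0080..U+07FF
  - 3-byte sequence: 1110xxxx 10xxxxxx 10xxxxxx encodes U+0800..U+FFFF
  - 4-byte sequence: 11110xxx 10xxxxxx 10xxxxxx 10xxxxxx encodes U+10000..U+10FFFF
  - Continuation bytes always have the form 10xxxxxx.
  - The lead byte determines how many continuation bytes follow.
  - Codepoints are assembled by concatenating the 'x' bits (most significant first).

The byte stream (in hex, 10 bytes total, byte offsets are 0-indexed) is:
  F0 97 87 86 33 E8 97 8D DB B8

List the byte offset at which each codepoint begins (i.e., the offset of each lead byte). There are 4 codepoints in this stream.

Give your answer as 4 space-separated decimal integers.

Byte[0]=F0: 4-byte lead, need 3 cont bytes. acc=0x0
Byte[1]=97: continuation. acc=(acc<<6)|0x17=0x17
Byte[2]=87: continuation. acc=(acc<<6)|0x07=0x5C7
Byte[3]=86: continuation. acc=(acc<<6)|0x06=0x171C6
Completed: cp=U+171C6 (starts at byte 0)
Byte[4]=33: 1-byte ASCII. cp=U+0033
Byte[5]=E8: 3-byte lead, need 2 cont bytes. acc=0x8
Byte[6]=97: continuation. acc=(acc<<6)|0x17=0x217
Byte[7]=8D: continuation. acc=(acc<<6)|0x0D=0x85CD
Completed: cp=U+85CD (starts at byte 5)
Byte[8]=DB: 2-byte lead, need 1 cont bytes. acc=0x1B
Byte[9]=B8: continuation. acc=(acc<<6)|0x38=0x6F8
Completed: cp=U+06F8 (starts at byte 8)

Answer: 0 4 5 8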